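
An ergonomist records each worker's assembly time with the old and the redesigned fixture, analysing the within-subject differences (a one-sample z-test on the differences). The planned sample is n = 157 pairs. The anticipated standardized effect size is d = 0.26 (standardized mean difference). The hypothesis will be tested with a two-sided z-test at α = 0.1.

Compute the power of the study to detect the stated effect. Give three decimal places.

Noncentrality parameter: δ = d·√n = 0.26 × √157 = 3.2578
Critical value for a two-sided test at α = 0.1: z_{α/2} = 1.645.
Power = Φ(δ − 1.645) + Φ(−δ − 1.645) = Φ(1.613) + Φ(-4.903) = 0.9466 + 0.0000 = 0.9466.

Power ≈ 0.947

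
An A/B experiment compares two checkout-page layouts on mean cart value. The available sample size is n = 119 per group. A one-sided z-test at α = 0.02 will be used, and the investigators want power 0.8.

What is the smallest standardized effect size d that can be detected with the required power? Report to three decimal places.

Need Φ(δ − 2.054) = 0.8, so δ = 2.054 + 0.842 = 2.895.
δ = d·√(n/2) ⇒ d = δ/√(n/2) = 2.895/√(119/2) = 0.3754.

d ≈ 0.375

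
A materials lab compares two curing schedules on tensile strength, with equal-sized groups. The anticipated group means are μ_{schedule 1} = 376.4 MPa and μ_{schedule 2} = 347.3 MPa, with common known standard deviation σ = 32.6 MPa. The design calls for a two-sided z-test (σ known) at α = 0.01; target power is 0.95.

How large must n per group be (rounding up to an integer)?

Standardized effect: d = |μ_{schedule 1} − μ_{schedule 2}| / σ = |376.4 − 347.3| / 32.6 = 0.8926
Set Φ(δ − 2.576) = 0.95; then δ − 2.576 = Φ⁻¹(0.95) = 1.645, giving δ = 4.221.
(Ignoring the negligible lower-tail rejection probability gives the usual closed-form inversion.)
δ = d·√(n/2) ⇒ n = 2(δ/d)² = 2 × (4.221 / 0.8926)² = 44.71.
Round up to the next whole unit.

n = 45 per group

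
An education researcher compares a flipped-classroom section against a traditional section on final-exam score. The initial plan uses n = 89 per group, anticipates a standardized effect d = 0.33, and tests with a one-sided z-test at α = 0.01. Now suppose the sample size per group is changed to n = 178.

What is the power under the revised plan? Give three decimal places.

With n = 178 per group: δ = d·√(n/2) = 0.33 × √(178/2) = 3.1132. Critical value z_{0.01} = 2.326.
Revised power = Φ(δ − 2.326) = Φ(0.787) = 0.7843.

Power ≈ 0.784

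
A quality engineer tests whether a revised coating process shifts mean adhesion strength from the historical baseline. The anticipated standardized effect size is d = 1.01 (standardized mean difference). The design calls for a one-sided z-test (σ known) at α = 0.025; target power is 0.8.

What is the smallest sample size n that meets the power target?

n = 8

For power 0.8 need Φ(δ − z_{0.025}) = 0.8, so δ = z_{0.025} + z_{0.20} = 1.960 + 0.842 = 2.802.
δ = d·√n ⇒ n = (δ/d)² = (2.802 / 1.01)² = 7.69.
Rounding up, n = 8.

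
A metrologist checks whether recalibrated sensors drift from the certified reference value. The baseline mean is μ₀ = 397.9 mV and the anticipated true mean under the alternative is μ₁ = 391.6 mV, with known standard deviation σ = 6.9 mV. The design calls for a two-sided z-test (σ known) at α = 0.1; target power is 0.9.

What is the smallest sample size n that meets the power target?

n = 11

Standardized effect: d = |μ₁ − μ₀| / σ = |391.6 − 397.9| / 6.9 = 0.9130
Set Φ(δ − 1.645) = 0.9; then δ − 1.645 = Φ⁻¹(0.9) = 1.282, giving δ = 2.926.
(For δ > 0 the lower-tail rejection region contributes negligibly to power, so the one-term inversion is standard.)
δ = d·√n ⇒ n = (δ/d)² = (2.926 / 0.9130)² = 10.27.
Round up to the next whole unit.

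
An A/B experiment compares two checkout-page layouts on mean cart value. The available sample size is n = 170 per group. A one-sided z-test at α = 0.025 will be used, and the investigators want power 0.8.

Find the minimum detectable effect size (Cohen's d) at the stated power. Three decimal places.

d ≈ 0.304

Required noncentrality: δ = z_{0.025} + z_{0.20} = 1.960 + 0.842 = 2.802.
δ = d·√(n/2) ⇒ d = δ/√(n/2) = 2.802/√(170/2) = 0.3039.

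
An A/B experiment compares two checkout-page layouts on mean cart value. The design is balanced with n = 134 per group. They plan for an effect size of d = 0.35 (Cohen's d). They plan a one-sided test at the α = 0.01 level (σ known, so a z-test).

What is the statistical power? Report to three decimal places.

Power ≈ 0.705

Noncentrality parameter: δ = d·√(n/2) = 0.35 × √(134/2) = 2.8649
Critical value for a one-sided test at α = 0.01: z_α = 2.326.
Power = P(Z > 2.326 − δ) = Φ(0.539) = 0.7049.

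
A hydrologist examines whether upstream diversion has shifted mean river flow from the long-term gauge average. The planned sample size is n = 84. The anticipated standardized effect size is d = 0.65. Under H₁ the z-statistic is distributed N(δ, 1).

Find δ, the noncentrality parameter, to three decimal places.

δ ≈ 5.957

The noncentrality parameter scales effect size by the design's sample-size factor: δ = d·√n = 0.65 × √84 = 5.9573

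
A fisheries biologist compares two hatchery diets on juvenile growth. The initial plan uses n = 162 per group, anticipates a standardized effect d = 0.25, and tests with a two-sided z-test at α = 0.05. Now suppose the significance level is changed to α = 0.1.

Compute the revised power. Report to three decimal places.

Power ≈ 0.728

δ = d·√(n/2) = 0.25 × √(162/2) = 2.2500 (unchanged). New critical value: z_{0.05} = 1.645.
Revised power = Φ(δ − 1.645) + Φ(−δ − 1.645) = Φ(0.605) + Φ(-3.895) = 0.7275 + 0.0000 = 0.7275.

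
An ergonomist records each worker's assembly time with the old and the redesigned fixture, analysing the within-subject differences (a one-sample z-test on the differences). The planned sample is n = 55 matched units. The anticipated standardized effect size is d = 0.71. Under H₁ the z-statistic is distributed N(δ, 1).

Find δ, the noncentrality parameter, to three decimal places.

δ ≈ 5.266

The noncentrality parameter scales effect size by the design's sample-size factor: δ = d·√n = 0.71 × √55 = 5.2655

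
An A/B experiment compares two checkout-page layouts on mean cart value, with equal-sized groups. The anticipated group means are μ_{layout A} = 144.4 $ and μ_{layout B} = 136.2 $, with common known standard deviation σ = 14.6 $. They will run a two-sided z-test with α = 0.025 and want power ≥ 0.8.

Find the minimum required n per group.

n = 61 per group

Standardized effect: d = |μ_{layout A} − μ_{layout B}| / σ = |144.4 − 136.2| / 14.6 = 0.5616
Set Φ(δ − 2.241) = 0.8; then δ − 2.241 = Φ⁻¹(0.8) = 0.842, giving δ = 3.083.
(The Φ(−δ − z_{α/2}) term is vanishingly small for δ > 0 and is dropped in the standard sample-size formula.)
δ = d·√(n/2) ⇒ n = 2(δ/d)² = 2 × (3.083 / 0.5616)² = 60.26.
Rounding up, n = 61 per group.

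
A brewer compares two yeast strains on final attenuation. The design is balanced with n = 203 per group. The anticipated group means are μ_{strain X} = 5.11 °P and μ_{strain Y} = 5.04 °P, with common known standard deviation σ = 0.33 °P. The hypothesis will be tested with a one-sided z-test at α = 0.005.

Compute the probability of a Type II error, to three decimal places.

β ≈ 0.670

Standardized effect: d = |μ_{strain X} − μ_{strain Y}| / σ = |5.11 − 5.04| / 0.33 = 0.2121
Noncentrality parameter: δ = d·√(n/2) = 0.2121 × √(203/2) = 2.1371
Critical value for a one-sided test at α = 0.005: z_α = 2.576.
Power = P(Z > 2.576 − δ) = Φ(-0.439) = 0.3304.
Type II error: β = 1 − power = 1 − 0.3304 = 0.6696.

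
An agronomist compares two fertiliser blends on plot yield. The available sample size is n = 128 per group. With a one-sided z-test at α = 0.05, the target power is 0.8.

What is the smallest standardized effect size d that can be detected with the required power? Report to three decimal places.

Need Φ(δ − 1.645) = 0.8, so δ = 1.645 + 0.842 = 2.486.
δ = d·√(n/2) ⇒ d = δ/√(n/2) = 2.486/√(128/2) = 0.3108.

d ≈ 0.311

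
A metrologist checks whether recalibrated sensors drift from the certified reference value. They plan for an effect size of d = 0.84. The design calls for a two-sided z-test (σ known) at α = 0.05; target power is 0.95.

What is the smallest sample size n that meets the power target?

For power 0.95 need Φ(δ − z_{0.025}) = 0.95, so δ = z_{0.025} + z_{0.05} = 1.960 + 1.645 = 3.605.
(Ignoring the negligible lower-tail rejection probability gives the usual closed-form inversion.)
δ = d·√n ⇒ n = (δ/d)² = (3.605 / 0.84)² = 18.42.
Rounding up, n = 19.

n = 19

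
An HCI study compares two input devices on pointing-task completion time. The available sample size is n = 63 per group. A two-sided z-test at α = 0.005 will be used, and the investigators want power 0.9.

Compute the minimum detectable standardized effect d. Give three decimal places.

Required noncentrality: δ = z_{0.0025} + z_{0.10} = 2.807 + 1.282 = 4.089.
(Lower-tail contribution to power is negligible for δ > 0.)
δ = d·√(n/2) ⇒ d = δ/√(n/2) = 4.089/√(63/2) = 0.7285.

d ≈ 0.728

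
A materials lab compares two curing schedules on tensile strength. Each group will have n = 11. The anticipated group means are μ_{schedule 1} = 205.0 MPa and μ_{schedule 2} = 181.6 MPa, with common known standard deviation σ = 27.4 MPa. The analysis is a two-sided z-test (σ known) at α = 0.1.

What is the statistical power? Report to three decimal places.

Standardized effect: d = |μ_{schedule 1} − μ_{schedule 2}| / σ = |205.0 − 181.6| / 27.4 = 0.8540
Noncentrality parameter: δ = d·√(n/2) = 0.8540 × √(11/2) = 2.0028
Two-sided α = 0.1 → critical value z_{0.05} = 1.645.
Power = Φ(δ − 1.645) + Φ(−δ − 1.645) = Φ(0.358) + Φ(-3.648) = 0.6398 + 0.0001 = 0.6400.

Power ≈ 0.640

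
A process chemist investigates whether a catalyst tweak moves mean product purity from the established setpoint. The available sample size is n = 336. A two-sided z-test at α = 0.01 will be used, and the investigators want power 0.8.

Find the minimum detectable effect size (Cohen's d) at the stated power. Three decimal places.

Required noncentrality: δ = z_{0.005} + z_{0.20} = 2.576 + 0.842 = 3.417.
(Lower-tail contribution to power is negligible for δ > 0.)
δ = d·√n ⇒ d = δ/√n = 3.417/√336 = 0.1864.

d ≈ 0.186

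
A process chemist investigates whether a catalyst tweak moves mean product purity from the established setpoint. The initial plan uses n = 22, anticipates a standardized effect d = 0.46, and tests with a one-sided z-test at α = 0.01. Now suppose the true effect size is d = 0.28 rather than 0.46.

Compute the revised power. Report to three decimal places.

Power ≈ 0.156

With d = 0.28: δ = d·√n = 0.28 × √22 = 1.3133. Critical value z_{0.01} = 2.326.
Revised power = P(Z > 2.326 − δ) = Φ(-1.013) = 0.1555.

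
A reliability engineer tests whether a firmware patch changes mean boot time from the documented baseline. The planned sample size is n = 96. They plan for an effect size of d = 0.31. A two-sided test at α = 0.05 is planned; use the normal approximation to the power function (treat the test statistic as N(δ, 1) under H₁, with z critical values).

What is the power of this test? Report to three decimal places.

Noncentrality parameter: δ = d·√n = 0.31 × √96 = 3.0374
Two-sided α = 0.05 → critical value z_{0.025} = 1.960.
Power = Φ(δ − 1.960) + Φ(−δ − 1.960) = Φ(1.077) + Φ(-4.997) = 0.8593 + 0.0000 = 0.8594.

Power ≈ 0.859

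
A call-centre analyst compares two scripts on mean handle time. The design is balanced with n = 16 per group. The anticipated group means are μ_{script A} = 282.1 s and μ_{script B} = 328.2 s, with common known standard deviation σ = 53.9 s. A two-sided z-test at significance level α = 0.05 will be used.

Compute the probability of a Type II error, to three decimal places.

β ≈ 0.323

Standardized effect: d = |μ_{script A} − μ_{script B}| / σ = |282.1 − 328.2| / 53.9 = 0.8553
Noncentrality parameter: δ = d·√(n/2) = 0.8553 × √(16/2) = 2.4191
Two-sided α = 0.05 → critical value z_{0.025} = 1.960.
Power = Φ(δ − 1.960) + Φ(−δ − 1.960) = Φ(0.459) + Φ(-4.379) = 0.6769 + 0.0000 = 0.6769.
Type II error: β = 1 − power = 1 − 0.6769 = 0.3231.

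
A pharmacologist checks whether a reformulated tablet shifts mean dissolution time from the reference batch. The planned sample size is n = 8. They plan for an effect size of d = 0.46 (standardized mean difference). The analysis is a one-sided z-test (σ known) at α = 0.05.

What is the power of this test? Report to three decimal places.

Power ≈ 0.366

Noncentrality parameter: δ = d·√n = 0.46 × √8 = 1.3011
One-sided α = 0.05 → critical value z_{0.05} = 1.645.
Power = P(Z > 1.645 − δ) = Φ(-0.344) = 0.3655.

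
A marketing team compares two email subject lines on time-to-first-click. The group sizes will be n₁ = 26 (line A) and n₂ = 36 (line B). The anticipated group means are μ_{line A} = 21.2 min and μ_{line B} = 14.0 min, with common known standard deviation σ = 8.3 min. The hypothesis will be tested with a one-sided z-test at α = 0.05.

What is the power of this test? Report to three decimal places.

Standardized effect: d = |μ_{line A} − μ_{line B}| / σ = |21.2 − 14.0| / 8.3 = 0.8675
Noncentrality parameter: δ = d / √(1/n₁ + 1/n₂) = 0.8675 / √(1/26 + 1/36) = 3.3705
One-sided α = 0.05 → critical value z_{0.05} = 1.645.
Power = Φ(δ − 1.645) = Φ(1.726) = 0.9578.

Power ≈ 0.958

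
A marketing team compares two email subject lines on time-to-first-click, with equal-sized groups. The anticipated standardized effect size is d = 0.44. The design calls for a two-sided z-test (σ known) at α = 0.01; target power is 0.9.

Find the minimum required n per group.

For power 0.9 need Φ(δ − z_{0.005}) = 0.9, so δ = z_{0.005} + z_{0.10} = 2.576 + 1.282 = 3.857.
(The Φ(−δ − z_{α/2}) term is vanishingly small for δ > 0 and is dropped in the standard sample-size formula.)
δ = d·√(n/2) ⇒ n = 2(δ/d)² = 2 × (3.857 / 0.44)² = 153.71.
Rounding up, n = 154 per group.

n = 154 per group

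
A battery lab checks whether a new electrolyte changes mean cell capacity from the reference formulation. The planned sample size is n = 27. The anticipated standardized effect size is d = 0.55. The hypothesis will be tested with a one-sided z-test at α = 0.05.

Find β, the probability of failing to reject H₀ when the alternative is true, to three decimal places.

Noncentrality parameter: δ = d·√n = 0.55 × √27 = 2.8579
One-sided α = 0.05 → critical value z_{0.05} = 1.645.
Power = P(Z > 1.645 − δ) = Φ(1.213) = 0.8874.
Type II error: β = 1 − power = 1 − 0.8874 = 0.1126.

β ≈ 0.113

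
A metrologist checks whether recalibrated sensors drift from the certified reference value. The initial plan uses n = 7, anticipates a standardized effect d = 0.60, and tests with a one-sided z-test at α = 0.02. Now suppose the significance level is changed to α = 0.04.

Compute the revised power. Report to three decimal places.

Power ≈ 0.435

δ = d·√n = 0.60 × √7 = 1.5875 (unchanged). New critical value: z_{0.04} = 1.751.
Revised power = P(Z > 1.751 − δ) = Φ(-0.163) = 0.4352.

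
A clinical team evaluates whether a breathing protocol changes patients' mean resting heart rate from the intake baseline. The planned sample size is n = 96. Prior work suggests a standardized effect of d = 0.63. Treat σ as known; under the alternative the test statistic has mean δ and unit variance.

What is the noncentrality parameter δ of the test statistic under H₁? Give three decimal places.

δ = d·√n = 0.63 × √96 = 6.1727

δ ≈ 6.173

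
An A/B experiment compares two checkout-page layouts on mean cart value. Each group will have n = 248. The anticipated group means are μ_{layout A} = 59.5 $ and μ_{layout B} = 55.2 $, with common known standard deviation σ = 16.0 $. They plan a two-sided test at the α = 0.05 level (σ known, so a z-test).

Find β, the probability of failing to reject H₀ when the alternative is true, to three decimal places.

Standardized effect: d = |μ_{layout A} − μ_{layout B}| / σ = |59.5 − 55.2| / 16.0 = 0.2687
Noncentrality parameter: δ = d·√(n/2) = 0.2687 × √(248/2) = 2.9927
Two-sided α = 0.05 → critical value z_{0.025} = 1.960.
Power = Φ(δ − 1.960) + Φ(−δ − 1.960) = Φ(1.033) + Φ(-4.953) = 0.8491 + 0.0000 = 0.8491.
Type II error: β = 1 − power = 1 − 0.8491 = 0.1509.

β ≈ 0.151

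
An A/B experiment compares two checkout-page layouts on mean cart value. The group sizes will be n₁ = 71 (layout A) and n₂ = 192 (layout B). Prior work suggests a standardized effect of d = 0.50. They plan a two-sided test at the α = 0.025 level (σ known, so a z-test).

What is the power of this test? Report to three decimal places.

Noncentrality parameter: δ = d / √(1/n₁ + 1/n₂) = 0.50 / √(1/71 + 1/192) = 3.5997
Critical value for a two-sided test at α = 0.025: z_{α/2} = 2.241.
Power = Φ(δ − 2.241) + Φ(−δ − 2.241) = Φ(1.358) + Φ(-5.841) = 0.9128 + 0.0000 = 0.9128.

Power ≈ 0.913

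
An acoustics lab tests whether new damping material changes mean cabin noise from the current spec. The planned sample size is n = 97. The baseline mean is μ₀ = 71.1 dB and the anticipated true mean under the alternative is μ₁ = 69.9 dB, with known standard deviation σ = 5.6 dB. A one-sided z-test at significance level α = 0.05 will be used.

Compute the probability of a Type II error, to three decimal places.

Standardized effect: d = |μ₁ − μ₀| / σ = |69.9 − 71.1| / 5.6 = 0.2143
Noncentrality parameter: δ = d·√n = 0.2143 × √97 = 2.1105
Critical value for a one-sided test at α = 0.05: z_α = 1.645.
Power = Φ(δ − 1.645) = Φ(0.466) = 0.6793.
Type II error: β = 1 − power = 1 − 0.6793 = 0.3207.

β ≈ 0.321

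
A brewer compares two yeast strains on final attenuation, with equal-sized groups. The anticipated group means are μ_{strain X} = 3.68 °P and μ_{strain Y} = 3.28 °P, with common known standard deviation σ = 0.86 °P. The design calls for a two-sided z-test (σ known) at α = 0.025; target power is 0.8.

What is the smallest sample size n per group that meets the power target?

Standardized effect: d = |μ_{strain X} − μ_{strain Y}| / σ = |3.68 − 3.28| / 0.86 = 0.4651
For power 0.8 need Φ(δ − z_{0.0125}) = 0.8, so δ = z_{0.0125} + z_{0.20} = 2.241 + 0.842 = 3.083.
(For δ > 0 the lower-tail rejection region contributes negligibly to power, so the one-term inversion is standard.)
δ = d·√(n/2) ⇒ n = 2(δ/d)² = 2 × (3.083 / 0.4651)² = 87.87.
Rounding up, n = 88 per group.

n = 88 per group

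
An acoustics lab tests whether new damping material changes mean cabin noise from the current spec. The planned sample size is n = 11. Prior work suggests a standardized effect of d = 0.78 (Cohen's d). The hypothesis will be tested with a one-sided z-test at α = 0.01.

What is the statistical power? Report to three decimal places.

Noncentrality parameter: δ = d·√n = 0.78 × √11 = 2.5870
One-sided α = 0.01 → critical value z_{0.01} = 2.326.
Power = Φ(δ − 2.326) = Φ(0.261) = 0.6028.

Power ≈ 0.603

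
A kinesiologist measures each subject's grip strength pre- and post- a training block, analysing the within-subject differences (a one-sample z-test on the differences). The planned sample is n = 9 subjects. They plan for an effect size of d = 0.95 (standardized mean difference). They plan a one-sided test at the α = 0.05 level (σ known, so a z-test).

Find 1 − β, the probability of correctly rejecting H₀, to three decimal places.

Power ≈ 0.886

Noncentrality parameter: δ = d·√n = 0.95 × √9 = 2.8500
Critical value for a one-sided test at α = 0.05: z_α = 1.645.
Power = P(Z > 1.645 − δ) = Φ(1.205) = 0.8859.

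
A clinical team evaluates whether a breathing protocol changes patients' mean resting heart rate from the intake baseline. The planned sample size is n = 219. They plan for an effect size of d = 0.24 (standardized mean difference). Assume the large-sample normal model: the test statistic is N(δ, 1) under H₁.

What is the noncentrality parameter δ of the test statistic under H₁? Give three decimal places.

δ ≈ 3.552

The noncentrality parameter scales effect size by the design's sample-size factor: δ = d·√n = 0.24 × √219 = 3.5517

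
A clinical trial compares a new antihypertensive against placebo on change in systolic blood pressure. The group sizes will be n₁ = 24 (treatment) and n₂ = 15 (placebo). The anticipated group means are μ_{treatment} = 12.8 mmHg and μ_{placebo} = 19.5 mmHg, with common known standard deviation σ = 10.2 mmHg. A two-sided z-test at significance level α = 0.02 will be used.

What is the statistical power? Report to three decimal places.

Power ≈ 0.370

Standardized effect: d = |μ_{treatment} − μ_{placebo}| / σ = |12.8 − 19.5| / 10.2 = 0.6569
Noncentrality parameter: λ = d / √(1/n₁ + 1/n₂) = 0.6569 / √(1/24 + 1/15) = 1.9957
Critical value for a two-sided test at α = 0.02: z_{α/2} = 2.326.
Power = Φ(λ − 2.326) + Φ(−λ − 2.326) = Φ(-0.331) + Φ(-4.322) = 0.3705 + 0.0000 = 0.3705.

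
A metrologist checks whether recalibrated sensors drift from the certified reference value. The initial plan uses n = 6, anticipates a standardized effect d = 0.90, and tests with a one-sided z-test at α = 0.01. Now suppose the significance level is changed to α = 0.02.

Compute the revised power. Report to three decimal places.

δ = d·√n = 0.90 × √6 = 2.2045 (unchanged). New critical value: z_{0.02} = 2.054.
Revised power = Φ(δ − 2.054) = Φ(0.151) = 0.5599.

Power ≈ 0.560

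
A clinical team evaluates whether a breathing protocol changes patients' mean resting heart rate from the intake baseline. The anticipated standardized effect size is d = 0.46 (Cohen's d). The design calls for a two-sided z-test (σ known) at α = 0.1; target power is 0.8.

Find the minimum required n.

For power 0.8 need Φ(δ − z_{0.05}) = 0.8, so δ = z_{0.05} + z_{0.20} = 1.645 + 0.842 = 2.486.
(The Φ(−δ − z_{α/2}) term is vanishingly small for δ > 0 and is dropped in the standard sample-size formula.)
δ = d·√n ⇒ n = (δ/d)² = (2.486 / 0.46)² = 29.22.
Rounding up, n = 30.

n = 30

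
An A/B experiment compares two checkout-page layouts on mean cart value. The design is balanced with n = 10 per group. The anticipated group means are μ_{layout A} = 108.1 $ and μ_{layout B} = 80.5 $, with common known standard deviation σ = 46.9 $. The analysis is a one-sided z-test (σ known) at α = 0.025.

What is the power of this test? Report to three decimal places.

Power ≈ 0.260

Standardized effect: d = |μ_{layout A} − μ_{layout B}| / σ = |108.1 − 80.5| / 46.9 = 0.5885
Noncentrality parameter: δ = d·√(n/2) = 0.5885 × √(10/2) = 1.3159
Critical value for a one-sided test at α = 0.025: z_α = 1.960.
Power = Φ(δ − 1.960) = Φ(-0.644) = 0.2598.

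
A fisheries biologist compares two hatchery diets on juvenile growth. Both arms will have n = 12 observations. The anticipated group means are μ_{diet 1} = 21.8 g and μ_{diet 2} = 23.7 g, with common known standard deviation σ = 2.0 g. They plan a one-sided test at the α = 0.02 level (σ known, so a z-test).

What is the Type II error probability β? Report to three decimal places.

Standardized effect: d = |μ_{diet 1} − μ_{diet 2}| / σ = |21.8 − 23.7| / 2.0 = 0.9500
Noncentrality parameter: δ = d·√(n/2) = 0.9500 × √(12/2) = 2.3270
One-sided α = 0.02 → critical value z_{0.02} = 2.054.
Power = P(Z > 2.054 − δ) = Φ(0.273) = 0.6077.
Type II error: β = 1 − power = 1 − 0.6077 = 0.3923.

β ≈ 0.392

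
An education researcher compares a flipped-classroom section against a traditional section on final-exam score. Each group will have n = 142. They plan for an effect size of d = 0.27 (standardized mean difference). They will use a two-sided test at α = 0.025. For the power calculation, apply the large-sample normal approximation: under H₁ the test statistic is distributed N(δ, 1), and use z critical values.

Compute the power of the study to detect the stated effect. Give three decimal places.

Power ≈ 0.513

Noncentrality parameter: δ = d·√(n/2) = 0.27 × √(142/2) = 2.2751
Critical value for a two-sided test at α = 0.025: z_{α/2} = 2.241.
Power = Φ(δ − 2.241) + Φ(−δ − 2.241) = Φ(0.034) + Φ(-4.516) = 0.5134 + 0.0000 = 0.5134.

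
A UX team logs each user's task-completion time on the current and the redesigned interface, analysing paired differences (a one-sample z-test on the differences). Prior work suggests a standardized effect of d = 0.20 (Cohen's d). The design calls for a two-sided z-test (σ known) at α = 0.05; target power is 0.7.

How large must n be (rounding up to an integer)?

n = 155

Set Φ(δ − 1.960) = 0.7; then δ − 1.960 = Φ⁻¹(0.7) = 0.524, giving δ = 2.484.
(For δ > 0 the lower-tail rejection region contributes negligibly to power, so the one-term inversion is standard.)
δ = d·√n ⇒ n = (δ/d)² = (2.484 / 0.20)² = 154.30.
Round up to the next whole unit.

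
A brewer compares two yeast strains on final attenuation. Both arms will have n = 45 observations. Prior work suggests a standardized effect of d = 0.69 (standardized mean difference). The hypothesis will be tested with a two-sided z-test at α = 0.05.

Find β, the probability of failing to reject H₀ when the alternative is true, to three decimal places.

Noncentrality parameter: δ = d·√(n/2) = 0.69 × √(45/2) = 3.2730
Critical value for a two-sided test at α = 0.05: z_{α/2} = 1.960.
Power = Φ(δ − 1.960) + Φ(−δ − 1.960) = Φ(1.313) + Φ(-5.233) = 0.9054 + 0.0000 = 0.9054.
Type II error: β = 1 − power = 1 − 0.9054 = 0.0946.

β ≈ 0.095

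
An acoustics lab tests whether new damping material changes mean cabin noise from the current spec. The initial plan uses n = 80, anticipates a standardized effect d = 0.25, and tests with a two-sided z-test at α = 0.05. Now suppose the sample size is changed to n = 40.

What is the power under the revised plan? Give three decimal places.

Power ≈ 0.353

With n = 40: δ = d·√n = 0.25 × √40 = 1.5811. Critical value z_{0.025} = 1.960.
Revised power = Φ(δ − 1.960) + Φ(−δ − 1.960) = Φ(-0.379) + Φ(-3.541) = 0.3524 + 0.0002 = 0.3526.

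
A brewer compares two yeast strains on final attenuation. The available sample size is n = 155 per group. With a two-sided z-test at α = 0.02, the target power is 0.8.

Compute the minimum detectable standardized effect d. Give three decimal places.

d ≈ 0.360

Required noncentrality: δ = z_{0.01} + z_{0.20} = 2.326 + 0.842 = 3.168.
(The second rejection-region term Φ(−δ − z_{α/2}) is negligible and dropped.)
δ = d·√(n/2) ⇒ d = δ/√(n/2) = 3.168/√(155/2) = 0.3599.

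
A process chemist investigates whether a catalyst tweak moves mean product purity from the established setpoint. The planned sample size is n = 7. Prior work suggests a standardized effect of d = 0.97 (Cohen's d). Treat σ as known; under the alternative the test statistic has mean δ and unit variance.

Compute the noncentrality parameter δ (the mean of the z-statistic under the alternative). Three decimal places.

δ ≈ 2.566

δ = d·√n = 0.97 × √7 = 2.5664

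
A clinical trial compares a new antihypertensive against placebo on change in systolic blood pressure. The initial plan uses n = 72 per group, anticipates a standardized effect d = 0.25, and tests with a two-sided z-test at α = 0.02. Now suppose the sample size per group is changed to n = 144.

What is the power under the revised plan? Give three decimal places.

With n = 144 per group: δ = d·√(n/2) = 0.25 × √(144/2) = 2.1213. Critical value z_{0.01} = 2.326.
Revised power = Φ(δ − 2.326) + Φ(−δ − 2.326) = Φ(-0.205) + Φ(-4.448) = 0.4188 + 0.0000 = 0.4188.

Power ≈ 0.419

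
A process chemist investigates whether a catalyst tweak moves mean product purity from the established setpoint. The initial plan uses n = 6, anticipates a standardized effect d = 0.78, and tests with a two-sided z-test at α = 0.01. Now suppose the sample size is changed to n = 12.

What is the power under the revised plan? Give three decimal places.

Power ≈ 0.550

With n = 12: δ = d·√n = 0.78 × √12 = 2.7020. Critical value z_{0.005} = 2.576.
Revised power = Φ(δ − 2.576) + Φ(−δ − 2.576) = Φ(0.126) + Φ(-5.278) = 0.5502 + 0.0000 = 0.5502.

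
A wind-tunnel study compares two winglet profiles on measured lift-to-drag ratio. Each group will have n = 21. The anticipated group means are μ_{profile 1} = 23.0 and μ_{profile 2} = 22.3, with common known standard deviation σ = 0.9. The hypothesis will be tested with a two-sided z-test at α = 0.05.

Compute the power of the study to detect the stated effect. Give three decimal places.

Power ≈ 0.712

Standardized effect: d = |μ_{profile 1} − μ_{profile 2}| / σ = |23.0 − 22.3| / 0.9 = 0.7778
Noncentrality parameter: λ = d·√(n/2) = 0.7778 × √(21/2) = 2.5203
Critical value for a two-sided test at α = 0.05: z_{α/2} = 1.960.
Power = Φ(λ − 1.960) + Φ(−λ − 1.960) = Φ(0.560) + Φ(-4.480) = 0.7124 + 0.0000 = 0.7124.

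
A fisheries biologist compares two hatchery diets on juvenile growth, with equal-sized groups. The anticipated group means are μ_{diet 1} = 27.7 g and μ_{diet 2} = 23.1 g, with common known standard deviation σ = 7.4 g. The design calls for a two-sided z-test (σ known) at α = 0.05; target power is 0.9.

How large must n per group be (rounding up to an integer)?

Standardized effect: d = |μ_{diet 1} − μ_{diet 2}| / σ = |27.7 − 23.1| / 7.4 = 0.6216
For power 0.9 need Φ(δ − z_{0.025}) = 0.9, so δ = z_{0.025} + z_{0.10} = 1.960 + 1.282 = 3.242.
(The Φ(−δ − z_{α/2}) term is vanishingly small for δ > 0 and is dropped in the standard sample-size formula.)
δ = d·√(n/2) ⇒ n = 2(δ/d)² = 2 × (3.242 / 0.6216)² = 54.38.
Rounding up, n = 55 per group.

n = 55 per group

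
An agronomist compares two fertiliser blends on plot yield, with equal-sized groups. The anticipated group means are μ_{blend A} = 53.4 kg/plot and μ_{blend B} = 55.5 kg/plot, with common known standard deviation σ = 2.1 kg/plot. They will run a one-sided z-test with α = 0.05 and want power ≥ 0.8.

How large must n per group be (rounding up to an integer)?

n = 13 per group

Standardized effect: d = |μ_{blend A} − μ_{blend B}| / σ = |53.4 − 55.5| / 2.1 = 1.0000
Set Φ(δ − 1.645) = 0.8; then δ − 1.645 = Φ⁻¹(0.8) = 0.842, giving δ = 2.486.
δ = d·√(n/2) ⇒ n = 2(δ/d)² = 2 × (2.486 / 1.0000)² = 12.37.
Round up to the next whole unit.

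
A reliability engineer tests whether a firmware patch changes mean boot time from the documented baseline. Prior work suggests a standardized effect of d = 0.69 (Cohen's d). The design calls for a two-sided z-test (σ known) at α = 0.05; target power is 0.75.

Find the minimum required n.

Set Φ(δ − 1.960) = 0.75; then δ − 1.960 = Φ⁻¹(0.75) = 0.674, giving δ = 2.634.
(The Φ(−δ − z_{α/2}) term is vanishingly small for δ > 0 and is dropped in the standard sample-size formula.)
δ = d·√n ⇒ n = (δ/d)² = (2.634 / 0.69)² = 14.58.
Rounding up, n = 15.

n = 15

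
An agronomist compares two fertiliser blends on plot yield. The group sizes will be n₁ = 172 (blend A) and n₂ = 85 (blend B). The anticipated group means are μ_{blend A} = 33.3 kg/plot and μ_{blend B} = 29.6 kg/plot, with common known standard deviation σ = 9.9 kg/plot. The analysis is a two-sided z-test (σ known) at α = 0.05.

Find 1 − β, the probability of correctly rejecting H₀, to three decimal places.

Power ≈ 0.805

Standardized effect: d = |μ_{blend A} − μ_{blend B}| / σ = |33.3 − 29.6| / 9.9 = 0.3737
Noncentrality parameter: λ = d / √(1/n₁ + 1/n₂) = 0.3737 / √(1/172 + 1/85) = 2.8189
Critical value for a two-sided test at α = 0.05: z_{α/2} = 1.960.
Power = Φ(λ − 1.960) + Φ(−λ − 1.960) = Φ(0.859) + Φ(-4.779) = 0.8048 + 0.0000 = 0.8048.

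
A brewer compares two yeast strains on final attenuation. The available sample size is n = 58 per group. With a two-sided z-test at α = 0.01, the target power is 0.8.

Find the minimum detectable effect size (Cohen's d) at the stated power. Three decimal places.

d ≈ 0.635

Need Φ(δ − 2.576) = 0.8, so δ = 2.576 + 0.842 = 3.417.
(Lower-tail contribution to power is negligible for δ > 0.)
δ = d·√(n/2) ⇒ d = δ/√(n/2) = 3.417/√(58/2) = 0.6346.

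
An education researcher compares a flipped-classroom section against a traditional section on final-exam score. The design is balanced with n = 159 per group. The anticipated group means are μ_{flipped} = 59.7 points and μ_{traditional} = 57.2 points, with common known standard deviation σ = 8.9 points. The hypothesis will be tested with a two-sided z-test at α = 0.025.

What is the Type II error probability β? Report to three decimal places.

β ≈ 0.396

Standardized effect: d = |μ_{flipped} − μ_{traditional}| / σ = |59.7 − 57.2| / 8.9 = 0.2809
Noncentrality parameter: δ = d·√(n/2) = 0.2809 × √(159/2) = 2.5046
Critical value for a two-sided test at α = 0.025: z_{α/2} = 2.241.
Power = Φ(δ − 2.241) + Φ(−δ − 2.241) = Φ(0.263) + Φ(-4.746) = 0.6038 + 0.0000 = 0.6038.
Type II error: β = 1 − power = 1 − 0.6038 = 0.3962.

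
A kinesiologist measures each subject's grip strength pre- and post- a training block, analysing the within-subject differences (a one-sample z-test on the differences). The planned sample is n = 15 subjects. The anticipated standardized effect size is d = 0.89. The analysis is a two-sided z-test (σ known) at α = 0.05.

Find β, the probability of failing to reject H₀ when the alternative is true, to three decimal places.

β ≈ 0.069

Noncentrality parameter: δ = d·√n = 0.89 × √15 = 3.4470
Critical value for a two-sided test at α = 0.05: z_{α/2} = 1.960.
Power = Φ(δ − 1.960) + Φ(−δ − 1.960) = Φ(1.487) + Φ(-5.407) = 0.9315 + 0.0000 = 0.9315.
Type II error: β = 1 − power = 1 − 0.9315 = 0.0685.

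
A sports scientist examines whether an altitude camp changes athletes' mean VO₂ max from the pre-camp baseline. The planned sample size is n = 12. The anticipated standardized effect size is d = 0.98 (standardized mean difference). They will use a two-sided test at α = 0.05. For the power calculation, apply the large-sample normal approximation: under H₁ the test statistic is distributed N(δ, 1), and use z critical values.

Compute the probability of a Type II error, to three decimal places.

β ≈ 0.076

Noncentrality parameter: δ = d·√n = 0.98 × √12 = 3.3948
Critical value for a two-sided test at α = 0.05: z_{α/2} = 1.960.
Power = Φ(δ − 1.960) + Φ(−δ − 1.960) = Φ(1.435) + Φ(-5.355) = 0.9243 + 0.0000 = 0.9243.
Type II error: β = 1 − power = 1 − 0.9243 = 0.0757.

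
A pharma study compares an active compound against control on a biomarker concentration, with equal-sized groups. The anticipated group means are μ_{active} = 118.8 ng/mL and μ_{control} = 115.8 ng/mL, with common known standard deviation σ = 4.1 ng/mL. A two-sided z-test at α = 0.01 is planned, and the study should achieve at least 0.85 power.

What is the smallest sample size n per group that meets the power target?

Standardized effect: d = |μ_{active} − μ_{control}| / σ = |118.8 − 115.8| / 4.1 = 0.7317
For power 0.85 need Φ(δ − z_{0.005}) = 0.85, so δ = z_{0.005} + z_{0.15} = 2.576 + 1.036 = 3.612.
(The Φ(−δ − z_{α/2}) term is vanishingly small for δ > 0 and is dropped in the standard sample-size formula.)
δ = d·√(n/2) ⇒ n = 2(δ/d)² = 2 × (3.612 / 0.7317)² = 48.74.
Round up to the next whole unit.

n = 49 per group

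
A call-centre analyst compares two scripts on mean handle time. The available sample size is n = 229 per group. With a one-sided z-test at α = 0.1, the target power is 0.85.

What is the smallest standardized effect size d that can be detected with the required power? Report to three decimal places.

Required noncentrality: δ = z_{0.1} + z_{0.15} = 1.282 + 1.036 = 2.318.
δ = d·√(n/2) ⇒ d = δ/√(n/2) = 2.318/√(229/2) = 0.2166.

d ≈ 0.217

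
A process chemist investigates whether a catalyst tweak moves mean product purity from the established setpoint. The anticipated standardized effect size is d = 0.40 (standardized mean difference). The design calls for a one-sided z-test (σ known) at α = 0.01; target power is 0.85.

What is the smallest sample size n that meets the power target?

Set Φ(δ − 2.326) = 0.85; then δ − 2.326 = Φ⁻¹(0.85) = 1.036, giving δ = 3.363.
δ = d·√n ⇒ n = (δ/d)² = (3.363 / 0.40)² = 70.68.
Rounding up, n = 71.

n = 71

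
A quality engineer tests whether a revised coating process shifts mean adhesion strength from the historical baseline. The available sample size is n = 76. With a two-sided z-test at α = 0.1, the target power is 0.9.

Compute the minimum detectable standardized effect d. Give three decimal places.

d ≈ 0.336

Need Φ(δ − 1.645) = 0.9, so δ = 1.645 + 1.282 = 2.926.
(Lower-tail contribution to power is negligible for δ > 0.)
δ = d·√n ⇒ d = δ/√n = 2.926/√76 = 0.3357.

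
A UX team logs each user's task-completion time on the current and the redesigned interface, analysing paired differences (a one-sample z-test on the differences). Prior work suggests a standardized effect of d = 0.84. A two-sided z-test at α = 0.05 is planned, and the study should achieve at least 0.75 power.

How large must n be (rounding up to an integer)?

For power 0.75 need Φ(δ − z_{0.025}) = 0.75, so δ = z_{0.025} + z_{0.25} = 1.960 + 0.674 = 2.634.
(Ignoring the negligible lower-tail rejection probability gives the usual closed-form inversion.)
δ = d·√n ⇒ n = (δ/d)² = (2.634 / 0.84)² = 9.84.
Rounding up, n = 10.

n = 10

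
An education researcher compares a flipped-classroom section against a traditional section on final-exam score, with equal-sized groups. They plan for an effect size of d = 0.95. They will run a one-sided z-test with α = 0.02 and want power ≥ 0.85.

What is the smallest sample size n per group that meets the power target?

Set Φ(δ − 2.054) = 0.85; then δ − 2.054 = Φ⁻¹(0.85) = 1.036, giving δ = 3.090.
δ = d·√(n/2) ⇒ n = 2(δ/d)² = 2 × (3.090 / 0.95)² = 21.16.
Round up to the next whole unit.

n = 22 per group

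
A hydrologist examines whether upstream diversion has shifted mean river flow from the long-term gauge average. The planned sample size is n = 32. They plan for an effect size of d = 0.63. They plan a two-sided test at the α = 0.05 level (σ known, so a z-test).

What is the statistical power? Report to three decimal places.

Noncentrality parameter: δ = d·√n = 0.63 × √32 = 3.5638
Critical value for a two-sided test at α = 0.05: z_{α/2} = 1.960.
Power = Φ(δ − 1.960) + Φ(−δ − 1.960) = Φ(1.604) + Φ(-5.524) = 0.9456 + 0.0000 = 0.9456.

Power ≈ 0.946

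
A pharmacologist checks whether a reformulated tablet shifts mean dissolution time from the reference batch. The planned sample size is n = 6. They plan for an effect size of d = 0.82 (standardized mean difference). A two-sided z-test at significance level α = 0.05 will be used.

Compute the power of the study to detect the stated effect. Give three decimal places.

Power ≈ 0.519

Noncentrality parameter: δ = d·√n = 0.82 × √6 = 2.0086
Two-sided α = 0.05 → critical value z_{0.025} = 1.960.
Power = Φ(δ − 1.960) + Φ(−δ − 1.960) = Φ(0.049) + Φ(-3.969) = 0.5194 + 0.0000 = 0.5194.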